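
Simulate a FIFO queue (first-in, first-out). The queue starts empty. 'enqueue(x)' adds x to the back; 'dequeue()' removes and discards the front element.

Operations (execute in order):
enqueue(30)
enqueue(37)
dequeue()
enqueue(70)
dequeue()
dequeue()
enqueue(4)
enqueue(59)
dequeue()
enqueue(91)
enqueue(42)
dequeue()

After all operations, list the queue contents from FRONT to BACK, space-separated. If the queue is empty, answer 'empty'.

enqueue(30): [30]
enqueue(37): [30, 37]
dequeue(): [37]
enqueue(70): [37, 70]
dequeue(): [70]
dequeue(): []
enqueue(4): [4]
enqueue(59): [4, 59]
dequeue(): [59]
enqueue(91): [59, 91]
enqueue(42): [59, 91, 42]
dequeue(): [91, 42]

Answer: 91 42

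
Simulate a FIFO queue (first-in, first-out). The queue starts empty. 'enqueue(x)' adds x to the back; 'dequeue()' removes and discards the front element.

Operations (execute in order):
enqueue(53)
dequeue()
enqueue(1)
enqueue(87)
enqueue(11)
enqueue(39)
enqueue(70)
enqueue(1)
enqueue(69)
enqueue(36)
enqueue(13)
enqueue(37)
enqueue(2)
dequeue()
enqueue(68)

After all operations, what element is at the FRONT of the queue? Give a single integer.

Answer: 87

Derivation:
enqueue(53): queue = [53]
dequeue(): queue = []
enqueue(1): queue = [1]
enqueue(87): queue = [1, 87]
enqueue(11): queue = [1, 87, 11]
enqueue(39): queue = [1, 87, 11, 39]
enqueue(70): queue = [1, 87, 11, 39, 70]
enqueue(1): queue = [1, 87, 11, 39, 70, 1]
enqueue(69): queue = [1, 87, 11, 39, 70, 1, 69]
enqueue(36): queue = [1, 87, 11, 39, 70, 1, 69, 36]
enqueue(13): queue = [1, 87, 11, 39, 70, 1, 69, 36, 13]
enqueue(37): queue = [1, 87, 11, 39, 70, 1, 69, 36, 13, 37]
enqueue(2): queue = [1, 87, 11, 39, 70, 1, 69, 36, 13, 37, 2]
dequeue(): queue = [87, 11, 39, 70, 1, 69, 36, 13, 37, 2]
enqueue(68): queue = [87, 11, 39, 70, 1, 69, 36, 13, 37, 2, 68]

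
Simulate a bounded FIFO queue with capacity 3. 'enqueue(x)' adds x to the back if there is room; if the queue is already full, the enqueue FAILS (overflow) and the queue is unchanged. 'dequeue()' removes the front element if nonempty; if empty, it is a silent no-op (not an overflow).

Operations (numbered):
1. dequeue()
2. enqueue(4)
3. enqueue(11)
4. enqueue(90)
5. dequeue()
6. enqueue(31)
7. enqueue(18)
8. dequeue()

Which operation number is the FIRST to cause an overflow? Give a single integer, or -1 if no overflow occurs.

Answer: 7

Derivation:
1. dequeue(): empty, no-op, size=0
2. enqueue(4): size=1
3. enqueue(11): size=2
4. enqueue(90): size=3
5. dequeue(): size=2
6. enqueue(31): size=3
7. enqueue(18): size=3=cap → OVERFLOW (fail)
8. dequeue(): size=2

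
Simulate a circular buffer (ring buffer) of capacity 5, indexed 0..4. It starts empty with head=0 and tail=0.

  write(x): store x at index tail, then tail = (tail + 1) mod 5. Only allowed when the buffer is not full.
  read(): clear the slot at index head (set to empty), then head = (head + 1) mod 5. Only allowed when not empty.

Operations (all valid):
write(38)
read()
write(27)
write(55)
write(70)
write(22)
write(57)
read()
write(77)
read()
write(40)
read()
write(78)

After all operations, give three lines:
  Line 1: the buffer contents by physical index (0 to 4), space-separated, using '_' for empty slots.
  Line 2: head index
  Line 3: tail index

write(38): buf=[38 _ _ _ _], head=0, tail=1, size=1
read(): buf=[_ _ _ _ _], head=1, tail=1, size=0
write(27): buf=[_ 27 _ _ _], head=1, tail=2, size=1
write(55): buf=[_ 27 55 _ _], head=1, tail=3, size=2
write(70): buf=[_ 27 55 70 _], head=1, tail=4, size=3
write(22): buf=[_ 27 55 70 22], head=1, tail=0, size=4
write(57): buf=[57 27 55 70 22], head=1, tail=1, size=5
read(): buf=[57 _ 55 70 22], head=2, tail=1, size=4
write(77): buf=[57 77 55 70 22], head=2, tail=2, size=5
read(): buf=[57 77 _ 70 22], head=3, tail=2, size=4
write(40): buf=[57 77 40 70 22], head=3, tail=3, size=5
read(): buf=[57 77 40 _ 22], head=4, tail=3, size=4
write(78): buf=[57 77 40 78 22], head=4, tail=4, size=5

Answer: 57 77 40 78 22
4
4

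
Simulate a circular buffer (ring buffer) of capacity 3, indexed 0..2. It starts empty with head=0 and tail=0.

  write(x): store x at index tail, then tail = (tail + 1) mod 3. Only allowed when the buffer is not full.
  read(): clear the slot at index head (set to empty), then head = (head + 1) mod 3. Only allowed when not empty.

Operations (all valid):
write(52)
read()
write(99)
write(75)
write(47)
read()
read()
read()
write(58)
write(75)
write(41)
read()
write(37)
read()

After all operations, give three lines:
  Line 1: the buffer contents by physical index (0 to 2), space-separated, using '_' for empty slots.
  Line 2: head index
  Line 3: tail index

Answer: 41 37 _
0
2

Derivation:
write(52): buf=[52 _ _], head=0, tail=1, size=1
read(): buf=[_ _ _], head=1, tail=1, size=0
write(99): buf=[_ 99 _], head=1, tail=2, size=1
write(75): buf=[_ 99 75], head=1, tail=0, size=2
write(47): buf=[47 99 75], head=1, tail=1, size=3
read(): buf=[47 _ 75], head=2, tail=1, size=2
read(): buf=[47 _ _], head=0, tail=1, size=1
read(): buf=[_ _ _], head=1, tail=1, size=0
write(58): buf=[_ 58 _], head=1, tail=2, size=1
write(75): buf=[_ 58 75], head=1, tail=0, size=2
write(41): buf=[41 58 75], head=1, tail=1, size=3
read(): buf=[41 _ 75], head=2, tail=1, size=2
write(37): buf=[41 37 75], head=2, tail=2, size=3
read(): buf=[41 37 _], head=0, tail=2, size=2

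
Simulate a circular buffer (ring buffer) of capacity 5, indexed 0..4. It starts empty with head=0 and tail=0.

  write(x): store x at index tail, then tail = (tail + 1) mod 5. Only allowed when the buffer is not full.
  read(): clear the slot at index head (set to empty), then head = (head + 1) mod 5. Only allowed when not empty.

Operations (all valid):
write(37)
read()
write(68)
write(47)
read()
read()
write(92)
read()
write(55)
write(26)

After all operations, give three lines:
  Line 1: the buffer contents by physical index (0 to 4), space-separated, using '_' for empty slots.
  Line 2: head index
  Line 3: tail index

write(37): buf=[37 _ _ _ _], head=0, tail=1, size=1
read(): buf=[_ _ _ _ _], head=1, tail=1, size=0
write(68): buf=[_ 68 _ _ _], head=1, tail=2, size=1
write(47): buf=[_ 68 47 _ _], head=1, tail=3, size=2
read(): buf=[_ _ 47 _ _], head=2, tail=3, size=1
read(): buf=[_ _ _ _ _], head=3, tail=3, size=0
write(92): buf=[_ _ _ 92 _], head=3, tail=4, size=1
read(): buf=[_ _ _ _ _], head=4, tail=4, size=0
write(55): buf=[_ _ _ _ 55], head=4, tail=0, size=1
write(26): buf=[26 _ _ _ 55], head=4, tail=1, size=2

Answer: 26 _ _ _ 55
4
1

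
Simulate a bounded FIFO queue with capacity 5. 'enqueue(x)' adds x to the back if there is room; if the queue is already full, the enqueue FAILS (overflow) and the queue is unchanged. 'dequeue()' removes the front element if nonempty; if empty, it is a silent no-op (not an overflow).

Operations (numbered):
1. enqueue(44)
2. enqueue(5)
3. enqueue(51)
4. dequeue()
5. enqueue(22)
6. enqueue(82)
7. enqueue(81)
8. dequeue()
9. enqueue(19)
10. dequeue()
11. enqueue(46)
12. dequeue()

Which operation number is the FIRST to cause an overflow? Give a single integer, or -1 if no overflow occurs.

1. enqueue(44): size=1
2. enqueue(5): size=2
3. enqueue(51): size=3
4. dequeue(): size=2
5. enqueue(22): size=3
6. enqueue(82): size=4
7. enqueue(81): size=5
8. dequeue(): size=4
9. enqueue(19): size=5
10. dequeue(): size=4
11. enqueue(46): size=5
12. dequeue(): size=4

Answer: -1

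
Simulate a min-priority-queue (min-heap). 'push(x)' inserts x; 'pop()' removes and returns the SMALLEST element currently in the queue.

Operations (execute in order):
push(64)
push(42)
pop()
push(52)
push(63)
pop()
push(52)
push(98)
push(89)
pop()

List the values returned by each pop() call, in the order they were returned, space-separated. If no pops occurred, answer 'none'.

push(64): heap contents = [64]
push(42): heap contents = [42, 64]
pop() → 42: heap contents = [64]
push(52): heap contents = [52, 64]
push(63): heap contents = [52, 63, 64]
pop() → 52: heap contents = [63, 64]
push(52): heap contents = [52, 63, 64]
push(98): heap contents = [52, 63, 64, 98]
push(89): heap contents = [52, 63, 64, 89, 98]
pop() → 52: heap contents = [63, 64, 89, 98]

Answer: 42 52 52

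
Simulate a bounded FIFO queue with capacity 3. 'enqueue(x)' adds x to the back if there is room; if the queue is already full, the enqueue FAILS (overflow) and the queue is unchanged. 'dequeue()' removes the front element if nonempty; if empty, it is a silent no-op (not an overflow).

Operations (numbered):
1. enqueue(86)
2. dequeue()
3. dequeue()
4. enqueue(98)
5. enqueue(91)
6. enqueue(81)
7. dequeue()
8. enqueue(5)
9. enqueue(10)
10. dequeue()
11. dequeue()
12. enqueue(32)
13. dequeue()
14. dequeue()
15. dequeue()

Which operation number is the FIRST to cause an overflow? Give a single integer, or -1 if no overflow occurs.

Answer: 9

Derivation:
1. enqueue(86): size=1
2. dequeue(): size=0
3. dequeue(): empty, no-op, size=0
4. enqueue(98): size=1
5. enqueue(91): size=2
6. enqueue(81): size=3
7. dequeue(): size=2
8. enqueue(5): size=3
9. enqueue(10): size=3=cap → OVERFLOW (fail)
10. dequeue(): size=2
11. dequeue(): size=1
12. enqueue(32): size=2
13. dequeue(): size=1
14. dequeue(): size=0
15. dequeue(): empty, no-op, size=0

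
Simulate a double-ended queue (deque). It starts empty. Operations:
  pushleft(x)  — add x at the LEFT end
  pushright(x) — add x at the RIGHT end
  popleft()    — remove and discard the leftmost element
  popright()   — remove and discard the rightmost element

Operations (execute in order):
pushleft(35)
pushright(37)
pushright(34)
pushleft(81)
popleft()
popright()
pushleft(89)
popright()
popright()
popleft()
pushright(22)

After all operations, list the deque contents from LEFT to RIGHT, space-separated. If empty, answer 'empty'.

Answer: 22

Derivation:
pushleft(35): [35]
pushright(37): [35, 37]
pushright(34): [35, 37, 34]
pushleft(81): [81, 35, 37, 34]
popleft(): [35, 37, 34]
popright(): [35, 37]
pushleft(89): [89, 35, 37]
popright(): [89, 35]
popright(): [89]
popleft(): []
pushright(22): [22]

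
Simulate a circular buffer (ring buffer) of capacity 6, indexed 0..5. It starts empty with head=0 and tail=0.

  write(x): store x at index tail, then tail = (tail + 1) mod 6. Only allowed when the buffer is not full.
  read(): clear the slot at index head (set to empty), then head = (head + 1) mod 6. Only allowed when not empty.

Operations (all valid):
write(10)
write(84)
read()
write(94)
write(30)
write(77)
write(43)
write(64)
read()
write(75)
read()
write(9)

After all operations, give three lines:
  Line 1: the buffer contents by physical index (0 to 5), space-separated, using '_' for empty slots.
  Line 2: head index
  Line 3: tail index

write(10): buf=[10 _ _ _ _ _], head=0, tail=1, size=1
write(84): buf=[10 84 _ _ _ _], head=0, tail=2, size=2
read(): buf=[_ 84 _ _ _ _], head=1, tail=2, size=1
write(94): buf=[_ 84 94 _ _ _], head=1, tail=3, size=2
write(30): buf=[_ 84 94 30 _ _], head=1, tail=4, size=3
write(77): buf=[_ 84 94 30 77 _], head=1, tail=5, size=4
write(43): buf=[_ 84 94 30 77 43], head=1, tail=0, size=5
write(64): buf=[64 84 94 30 77 43], head=1, tail=1, size=6
read(): buf=[64 _ 94 30 77 43], head=2, tail=1, size=5
write(75): buf=[64 75 94 30 77 43], head=2, tail=2, size=6
read(): buf=[64 75 _ 30 77 43], head=3, tail=2, size=5
write(9): buf=[64 75 9 30 77 43], head=3, tail=3, size=6

Answer: 64 75 9 30 77 43
3
3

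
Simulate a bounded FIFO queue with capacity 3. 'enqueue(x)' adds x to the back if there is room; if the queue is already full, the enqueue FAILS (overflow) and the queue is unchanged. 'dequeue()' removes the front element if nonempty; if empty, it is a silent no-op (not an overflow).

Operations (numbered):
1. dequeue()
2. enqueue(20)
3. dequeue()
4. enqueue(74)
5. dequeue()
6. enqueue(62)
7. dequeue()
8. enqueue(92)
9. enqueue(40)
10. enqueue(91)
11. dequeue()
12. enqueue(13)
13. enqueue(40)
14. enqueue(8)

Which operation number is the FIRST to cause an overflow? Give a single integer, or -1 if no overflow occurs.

1. dequeue(): empty, no-op, size=0
2. enqueue(20): size=1
3. dequeue(): size=0
4. enqueue(74): size=1
5. dequeue(): size=0
6. enqueue(62): size=1
7. dequeue(): size=0
8. enqueue(92): size=1
9. enqueue(40): size=2
10. enqueue(91): size=3
11. dequeue(): size=2
12. enqueue(13): size=3
13. enqueue(40): size=3=cap → OVERFLOW (fail)
14. enqueue(8): size=3=cap → OVERFLOW (fail)

Answer: 13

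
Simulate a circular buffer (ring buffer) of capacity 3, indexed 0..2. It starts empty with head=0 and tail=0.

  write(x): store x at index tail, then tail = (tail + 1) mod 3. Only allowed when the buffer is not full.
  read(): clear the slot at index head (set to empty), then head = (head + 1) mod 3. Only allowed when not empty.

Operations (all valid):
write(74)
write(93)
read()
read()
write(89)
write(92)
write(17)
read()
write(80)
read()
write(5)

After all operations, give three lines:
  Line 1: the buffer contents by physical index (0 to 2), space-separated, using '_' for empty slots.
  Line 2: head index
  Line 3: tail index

write(74): buf=[74 _ _], head=0, tail=1, size=1
write(93): buf=[74 93 _], head=0, tail=2, size=2
read(): buf=[_ 93 _], head=1, tail=2, size=1
read(): buf=[_ _ _], head=2, tail=2, size=0
write(89): buf=[_ _ 89], head=2, tail=0, size=1
write(92): buf=[92 _ 89], head=2, tail=1, size=2
write(17): buf=[92 17 89], head=2, tail=2, size=3
read(): buf=[92 17 _], head=0, tail=2, size=2
write(80): buf=[92 17 80], head=0, tail=0, size=3
read(): buf=[_ 17 80], head=1, tail=0, size=2
write(5): buf=[5 17 80], head=1, tail=1, size=3

Answer: 5 17 80
1
1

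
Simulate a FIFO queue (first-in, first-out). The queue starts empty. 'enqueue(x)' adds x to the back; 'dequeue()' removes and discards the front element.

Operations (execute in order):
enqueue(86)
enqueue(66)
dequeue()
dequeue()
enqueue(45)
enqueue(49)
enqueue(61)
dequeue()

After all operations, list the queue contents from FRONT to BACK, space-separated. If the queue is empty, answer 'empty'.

enqueue(86): [86]
enqueue(66): [86, 66]
dequeue(): [66]
dequeue(): []
enqueue(45): [45]
enqueue(49): [45, 49]
enqueue(61): [45, 49, 61]
dequeue(): [49, 61]

Answer: 49 61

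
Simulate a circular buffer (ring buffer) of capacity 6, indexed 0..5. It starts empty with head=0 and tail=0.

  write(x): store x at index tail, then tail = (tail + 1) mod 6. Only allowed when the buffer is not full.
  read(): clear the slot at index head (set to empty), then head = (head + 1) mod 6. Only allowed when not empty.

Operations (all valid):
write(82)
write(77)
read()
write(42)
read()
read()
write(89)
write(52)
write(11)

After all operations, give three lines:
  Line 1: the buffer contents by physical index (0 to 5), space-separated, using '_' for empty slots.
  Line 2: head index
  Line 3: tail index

write(82): buf=[82 _ _ _ _ _], head=0, tail=1, size=1
write(77): buf=[82 77 _ _ _ _], head=0, tail=2, size=2
read(): buf=[_ 77 _ _ _ _], head=1, tail=2, size=1
write(42): buf=[_ 77 42 _ _ _], head=1, tail=3, size=2
read(): buf=[_ _ 42 _ _ _], head=2, tail=3, size=1
read(): buf=[_ _ _ _ _ _], head=3, tail=3, size=0
write(89): buf=[_ _ _ 89 _ _], head=3, tail=4, size=1
write(52): buf=[_ _ _ 89 52 _], head=3, tail=5, size=2
write(11): buf=[_ _ _ 89 52 11], head=3, tail=0, size=3

Answer: _ _ _ 89 52 11
3
0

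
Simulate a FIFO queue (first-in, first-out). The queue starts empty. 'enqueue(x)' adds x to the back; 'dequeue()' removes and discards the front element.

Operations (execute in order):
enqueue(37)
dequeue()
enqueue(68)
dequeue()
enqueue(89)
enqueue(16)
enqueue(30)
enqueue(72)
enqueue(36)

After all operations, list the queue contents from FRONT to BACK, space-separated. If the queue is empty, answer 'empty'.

enqueue(37): [37]
dequeue(): []
enqueue(68): [68]
dequeue(): []
enqueue(89): [89]
enqueue(16): [89, 16]
enqueue(30): [89, 16, 30]
enqueue(72): [89, 16, 30, 72]
enqueue(36): [89, 16, 30, 72, 36]

Answer: 89 16 30 72 36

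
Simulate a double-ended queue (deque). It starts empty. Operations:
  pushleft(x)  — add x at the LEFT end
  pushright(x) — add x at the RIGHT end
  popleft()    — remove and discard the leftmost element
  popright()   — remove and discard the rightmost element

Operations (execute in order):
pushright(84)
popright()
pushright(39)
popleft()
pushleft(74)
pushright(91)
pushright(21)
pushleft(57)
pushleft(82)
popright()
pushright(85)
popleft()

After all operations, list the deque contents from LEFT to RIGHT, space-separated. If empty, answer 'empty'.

pushright(84): [84]
popright(): []
pushright(39): [39]
popleft(): []
pushleft(74): [74]
pushright(91): [74, 91]
pushright(21): [74, 91, 21]
pushleft(57): [57, 74, 91, 21]
pushleft(82): [82, 57, 74, 91, 21]
popright(): [82, 57, 74, 91]
pushright(85): [82, 57, 74, 91, 85]
popleft(): [57, 74, 91, 85]

Answer: 57 74 91 85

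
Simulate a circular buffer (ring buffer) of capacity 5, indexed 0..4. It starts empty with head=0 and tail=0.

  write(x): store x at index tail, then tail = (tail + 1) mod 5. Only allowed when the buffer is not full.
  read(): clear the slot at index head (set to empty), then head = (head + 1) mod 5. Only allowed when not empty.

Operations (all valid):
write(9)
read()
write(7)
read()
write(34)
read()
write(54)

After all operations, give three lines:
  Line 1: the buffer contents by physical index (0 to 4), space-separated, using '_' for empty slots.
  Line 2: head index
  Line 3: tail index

Answer: _ _ _ 54 _
3
4

Derivation:
write(9): buf=[9 _ _ _ _], head=0, tail=1, size=1
read(): buf=[_ _ _ _ _], head=1, tail=1, size=0
write(7): buf=[_ 7 _ _ _], head=1, tail=2, size=1
read(): buf=[_ _ _ _ _], head=2, tail=2, size=0
write(34): buf=[_ _ 34 _ _], head=2, tail=3, size=1
read(): buf=[_ _ _ _ _], head=3, tail=3, size=0
write(54): buf=[_ _ _ 54 _], head=3, tail=4, size=1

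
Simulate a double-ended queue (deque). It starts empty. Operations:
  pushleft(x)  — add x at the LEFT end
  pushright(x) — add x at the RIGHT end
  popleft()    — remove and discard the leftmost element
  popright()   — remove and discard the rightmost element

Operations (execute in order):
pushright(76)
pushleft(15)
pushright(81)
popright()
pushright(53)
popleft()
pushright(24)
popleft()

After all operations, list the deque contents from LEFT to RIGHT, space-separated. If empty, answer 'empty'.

Answer: 53 24

Derivation:
pushright(76): [76]
pushleft(15): [15, 76]
pushright(81): [15, 76, 81]
popright(): [15, 76]
pushright(53): [15, 76, 53]
popleft(): [76, 53]
pushright(24): [76, 53, 24]
popleft(): [53, 24]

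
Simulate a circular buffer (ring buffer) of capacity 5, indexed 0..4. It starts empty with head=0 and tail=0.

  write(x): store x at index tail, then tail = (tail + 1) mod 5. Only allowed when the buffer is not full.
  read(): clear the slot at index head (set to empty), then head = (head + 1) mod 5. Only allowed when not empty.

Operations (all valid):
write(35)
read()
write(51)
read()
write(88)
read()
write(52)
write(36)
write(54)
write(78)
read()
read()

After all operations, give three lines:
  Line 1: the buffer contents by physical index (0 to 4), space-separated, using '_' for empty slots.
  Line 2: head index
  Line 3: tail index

write(35): buf=[35 _ _ _ _], head=0, tail=1, size=1
read(): buf=[_ _ _ _ _], head=1, tail=1, size=0
write(51): buf=[_ 51 _ _ _], head=1, tail=2, size=1
read(): buf=[_ _ _ _ _], head=2, tail=2, size=0
write(88): buf=[_ _ 88 _ _], head=2, tail=3, size=1
read(): buf=[_ _ _ _ _], head=3, tail=3, size=0
write(52): buf=[_ _ _ 52 _], head=3, tail=4, size=1
write(36): buf=[_ _ _ 52 36], head=3, tail=0, size=2
write(54): buf=[54 _ _ 52 36], head=3, tail=1, size=3
write(78): buf=[54 78 _ 52 36], head=3, tail=2, size=4
read(): buf=[54 78 _ _ 36], head=4, tail=2, size=3
read(): buf=[54 78 _ _ _], head=0, tail=2, size=2

Answer: 54 78 _ _ _
0
2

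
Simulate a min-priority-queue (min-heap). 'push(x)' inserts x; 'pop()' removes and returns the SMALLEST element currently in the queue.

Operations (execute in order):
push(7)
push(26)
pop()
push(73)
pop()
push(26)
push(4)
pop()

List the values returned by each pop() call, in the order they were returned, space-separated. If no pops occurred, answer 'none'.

push(7): heap contents = [7]
push(26): heap contents = [7, 26]
pop() → 7: heap contents = [26]
push(73): heap contents = [26, 73]
pop() → 26: heap contents = [73]
push(26): heap contents = [26, 73]
push(4): heap contents = [4, 26, 73]
pop() → 4: heap contents = [26, 73]

Answer: 7 26 4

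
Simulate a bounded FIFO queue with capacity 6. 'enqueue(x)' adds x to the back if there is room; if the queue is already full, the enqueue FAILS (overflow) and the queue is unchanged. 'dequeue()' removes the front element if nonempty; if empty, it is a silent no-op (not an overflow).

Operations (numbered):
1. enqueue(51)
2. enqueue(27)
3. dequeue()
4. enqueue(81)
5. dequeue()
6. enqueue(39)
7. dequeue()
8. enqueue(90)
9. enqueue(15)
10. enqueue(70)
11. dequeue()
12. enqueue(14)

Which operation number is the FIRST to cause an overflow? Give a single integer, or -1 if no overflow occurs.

Answer: -1

Derivation:
1. enqueue(51): size=1
2. enqueue(27): size=2
3. dequeue(): size=1
4. enqueue(81): size=2
5. dequeue(): size=1
6. enqueue(39): size=2
7. dequeue(): size=1
8. enqueue(90): size=2
9. enqueue(15): size=3
10. enqueue(70): size=4
11. dequeue(): size=3
12. enqueue(14): size=4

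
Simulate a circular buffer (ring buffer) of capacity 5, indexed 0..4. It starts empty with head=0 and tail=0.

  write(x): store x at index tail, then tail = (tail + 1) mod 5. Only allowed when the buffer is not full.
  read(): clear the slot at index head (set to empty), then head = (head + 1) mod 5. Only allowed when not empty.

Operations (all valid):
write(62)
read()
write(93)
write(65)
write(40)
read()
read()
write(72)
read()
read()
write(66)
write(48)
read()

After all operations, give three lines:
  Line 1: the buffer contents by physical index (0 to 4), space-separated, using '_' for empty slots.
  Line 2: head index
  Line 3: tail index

Answer: _ 48 _ _ _
1
2

Derivation:
write(62): buf=[62 _ _ _ _], head=0, tail=1, size=1
read(): buf=[_ _ _ _ _], head=1, tail=1, size=0
write(93): buf=[_ 93 _ _ _], head=1, tail=2, size=1
write(65): buf=[_ 93 65 _ _], head=1, tail=3, size=2
write(40): buf=[_ 93 65 40 _], head=1, tail=4, size=3
read(): buf=[_ _ 65 40 _], head=2, tail=4, size=2
read(): buf=[_ _ _ 40 _], head=3, tail=4, size=1
write(72): buf=[_ _ _ 40 72], head=3, tail=0, size=2
read(): buf=[_ _ _ _ 72], head=4, tail=0, size=1
read(): buf=[_ _ _ _ _], head=0, tail=0, size=0
write(66): buf=[66 _ _ _ _], head=0, tail=1, size=1
write(48): buf=[66 48 _ _ _], head=0, tail=2, size=2
read(): buf=[_ 48 _ _ _], head=1, tail=2, size=1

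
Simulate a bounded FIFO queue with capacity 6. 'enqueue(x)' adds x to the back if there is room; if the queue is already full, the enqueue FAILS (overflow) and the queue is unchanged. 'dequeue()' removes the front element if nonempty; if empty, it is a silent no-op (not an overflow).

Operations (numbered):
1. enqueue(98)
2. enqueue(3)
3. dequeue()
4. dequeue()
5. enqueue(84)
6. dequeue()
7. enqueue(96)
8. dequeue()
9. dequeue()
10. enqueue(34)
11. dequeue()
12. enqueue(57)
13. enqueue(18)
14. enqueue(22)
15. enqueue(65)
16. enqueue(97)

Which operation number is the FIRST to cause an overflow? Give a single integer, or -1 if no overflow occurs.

1. enqueue(98): size=1
2. enqueue(3): size=2
3. dequeue(): size=1
4. dequeue(): size=0
5. enqueue(84): size=1
6. dequeue(): size=0
7. enqueue(96): size=1
8. dequeue(): size=0
9. dequeue(): empty, no-op, size=0
10. enqueue(34): size=1
11. dequeue(): size=0
12. enqueue(57): size=1
13. enqueue(18): size=2
14. enqueue(22): size=3
15. enqueue(65): size=4
16. enqueue(97): size=5

Answer: -1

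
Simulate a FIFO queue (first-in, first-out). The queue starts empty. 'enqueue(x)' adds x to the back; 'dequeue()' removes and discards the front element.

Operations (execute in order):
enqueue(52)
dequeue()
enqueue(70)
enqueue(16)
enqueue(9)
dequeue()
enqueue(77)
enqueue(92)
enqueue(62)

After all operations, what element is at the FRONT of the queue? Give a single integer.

enqueue(52): queue = [52]
dequeue(): queue = []
enqueue(70): queue = [70]
enqueue(16): queue = [70, 16]
enqueue(9): queue = [70, 16, 9]
dequeue(): queue = [16, 9]
enqueue(77): queue = [16, 9, 77]
enqueue(92): queue = [16, 9, 77, 92]
enqueue(62): queue = [16, 9, 77, 92, 62]

Answer: 16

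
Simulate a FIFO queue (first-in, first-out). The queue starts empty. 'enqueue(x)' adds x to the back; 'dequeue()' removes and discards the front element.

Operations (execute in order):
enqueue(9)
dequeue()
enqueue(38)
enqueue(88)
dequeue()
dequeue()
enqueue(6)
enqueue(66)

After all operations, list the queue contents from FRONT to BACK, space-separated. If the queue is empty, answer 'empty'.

Answer: 6 66

Derivation:
enqueue(9): [9]
dequeue(): []
enqueue(38): [38]
enqueue(88): [38, 88]
dequeue(): [88]
dequeue(): []
enqueue(6): [6]
enqueue(66): [6, 66]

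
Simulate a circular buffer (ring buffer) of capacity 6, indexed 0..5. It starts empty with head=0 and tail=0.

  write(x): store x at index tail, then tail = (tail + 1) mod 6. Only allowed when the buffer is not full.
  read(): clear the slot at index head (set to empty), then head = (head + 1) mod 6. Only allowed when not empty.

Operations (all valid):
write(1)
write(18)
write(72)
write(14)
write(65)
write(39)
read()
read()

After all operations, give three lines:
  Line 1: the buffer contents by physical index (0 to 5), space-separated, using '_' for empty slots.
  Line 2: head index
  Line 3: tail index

Answer: _ _ 72 14 65 39
2
0

Derivation:
write(1): buf=[1 _ _ _ _ _], head=0, tail=1, size=1
write(18): buf=[1 18 _ _ _ _], head=0, tail=2, size=2
write(72): buf=[1 18 72 _ _ _], head=0, tail=3, size=3
write(14): buf=[1 18 72 14 _ _], head=0, tail=4, size=4
write(65): buf=[1 18 72 14 65 _], head=0, tail=5, size=5
write(39): buf=[1 18 72 14 65 39], head=0, tail=0, size=6
read(): buf=[_ 18 72 14 65 39], head=1, tail=0, size=5
read(): buf=[_ _ 72 14 65 39], head=2, tail=0, size=4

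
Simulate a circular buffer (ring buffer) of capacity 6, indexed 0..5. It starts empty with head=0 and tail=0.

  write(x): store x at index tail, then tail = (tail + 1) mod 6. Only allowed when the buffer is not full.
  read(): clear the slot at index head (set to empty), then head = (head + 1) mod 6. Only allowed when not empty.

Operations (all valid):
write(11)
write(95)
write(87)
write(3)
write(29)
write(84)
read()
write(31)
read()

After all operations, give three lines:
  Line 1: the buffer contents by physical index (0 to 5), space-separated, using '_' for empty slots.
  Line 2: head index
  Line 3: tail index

write(11): buf=[11 _ _ _ _ _], head=0, tail=1, size=1
write(95): buf=[11 95 _ _ _ _], head=0, tail=2, size=2
write(87): buf=[11 95 87 _ _ _], head=0, tail=3, size=3
write(3): buf=[11 95 87 3 _ _], head=0, tail=4, size=4
write(29): buf=[11 95 87 3 29 _], head=0, tail=5, size=5
write(84): buf=[11 95 87 3 29 84], head=0, tail=0, size=6
read(): buf=[_ 95 87 3 29 84], head=1, tail=0, size=5
write(31): buf=[31 95 87 3 29 84], head=1, tail=1, size=6
read(): buf=[31 _ 87 3 29 84], head=2, tail=1, size=5

Answer: 31 _ 87 3 29 84
2
1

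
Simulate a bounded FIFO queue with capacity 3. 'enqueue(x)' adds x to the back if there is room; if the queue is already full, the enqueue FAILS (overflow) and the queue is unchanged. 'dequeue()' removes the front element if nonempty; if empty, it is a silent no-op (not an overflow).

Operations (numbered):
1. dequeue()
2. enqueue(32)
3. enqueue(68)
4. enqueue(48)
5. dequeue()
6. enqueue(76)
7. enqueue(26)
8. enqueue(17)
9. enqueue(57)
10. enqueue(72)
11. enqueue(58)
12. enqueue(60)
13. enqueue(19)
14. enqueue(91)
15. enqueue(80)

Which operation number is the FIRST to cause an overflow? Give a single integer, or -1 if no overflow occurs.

Answer: 7

Derivation:
1. dequeue(): empty, no-op, size=0
2. enqueue(32): size=1
3. enqueue(68): size=2
4. enqueue(48): size=3
5. dequeue(): size=2
6. enqueue(76): size=3
7. enqueue(26): size=3=cap → OVERFLOW (fail)
8. enqueue(17): size=3=cap → OVERFLOW (fail)
9. enqueue(57): size=3=cap → OVERFLOW (fail)
10. enqueue(72): size=3=cap → OVERFLOW (fail)
11. enqueue(58): size=3=cap → OVERFLOW (fail)
12. enqueue(60): size=3=cap → OVERFLOW (fail)
13. enqueue(19): size=3=cap → OVERFLOW (fail)
14. enqueue(91): size=3=cap → OVERFLOW (fail)
15. enqueue(80): size=3=cap → OVERFLOW (fail)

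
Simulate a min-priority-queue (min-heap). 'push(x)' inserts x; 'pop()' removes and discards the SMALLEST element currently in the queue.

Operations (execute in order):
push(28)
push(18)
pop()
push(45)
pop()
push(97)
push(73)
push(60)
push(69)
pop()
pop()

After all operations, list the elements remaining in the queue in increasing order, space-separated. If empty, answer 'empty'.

Answer: 69 73 97

Derivation:
push(28): heap contents = [28]
push(18): heap contents = [18, 28]
pop() → 18: heap contents = [28]
push(45): heap contents = [28, 45]
pop() → 28: heap contents = [45]
push(97): heap contents = [45, 97]
push(73): heap contents = [45, 73, 97]
push(60): heap contents = [45, 60, 73, 97]
push(69): heap contents = [45, 60, 69, 73, 97]
pop() → 45: heap contents = [60, 69, 73, 97]
pop() → 60: heap contents = [69, 73, 97]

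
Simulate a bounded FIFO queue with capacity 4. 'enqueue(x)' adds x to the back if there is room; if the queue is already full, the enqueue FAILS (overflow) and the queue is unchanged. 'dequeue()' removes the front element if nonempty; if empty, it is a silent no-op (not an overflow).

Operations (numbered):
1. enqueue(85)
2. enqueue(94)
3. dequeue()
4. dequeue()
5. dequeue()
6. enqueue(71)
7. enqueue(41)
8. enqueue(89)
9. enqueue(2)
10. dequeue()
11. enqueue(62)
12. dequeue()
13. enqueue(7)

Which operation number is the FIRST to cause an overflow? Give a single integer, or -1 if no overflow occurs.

1. enqueue(85): size=1
2. enqueue(94): size=2
3. dequeue(): size=1
4. dequeue(): size=0
5. dequeue(): empty, no-op, size=0
6. enqueue(71): size=1
7. enqueue(41): size=2
8. enqueue(89): size=3
9. enqueue(2): size=4
10. dequeue(): size=3
11. enqueue(62): size=4
12. dequeue(): size=3
13. enqueue(7): size=4

Answer: -1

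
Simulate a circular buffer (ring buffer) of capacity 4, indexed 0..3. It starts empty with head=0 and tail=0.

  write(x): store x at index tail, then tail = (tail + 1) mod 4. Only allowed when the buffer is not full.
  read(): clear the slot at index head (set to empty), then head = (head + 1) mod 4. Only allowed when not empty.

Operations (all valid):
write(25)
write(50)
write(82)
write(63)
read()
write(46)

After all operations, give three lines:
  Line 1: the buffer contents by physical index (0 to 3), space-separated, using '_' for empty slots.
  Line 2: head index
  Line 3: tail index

write(25): buf=[25 _ _ _], head=0, tail=1, size=1
write(50): buf=[25 50 _ _], head=0, tail=2, size=2
write(82): buf=[25 50 82 _], head=0, tail=3, size=3
write(63): buf=[25 50 82 63], head=0, tail=0, size=4
read(): buf=[_ 50 82 63], head=1, tail=0, size=3
write(46): buf=[46 50 82 63], head=1, tail=1, size=4

Answer: 46 50 82 63
1
1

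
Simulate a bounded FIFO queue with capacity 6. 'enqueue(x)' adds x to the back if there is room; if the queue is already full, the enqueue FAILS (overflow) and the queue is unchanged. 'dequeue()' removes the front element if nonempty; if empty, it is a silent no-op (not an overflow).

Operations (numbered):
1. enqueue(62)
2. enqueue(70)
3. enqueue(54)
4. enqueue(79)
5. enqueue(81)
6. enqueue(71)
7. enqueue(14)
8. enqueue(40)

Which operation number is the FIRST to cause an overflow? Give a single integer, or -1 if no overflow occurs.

Answer: 7

Derivation:
1. enqueue(62): size=1
2. enqueue(70): size=2
3. enqueue(54): size=3
4. enqueue(79): size=4
5. enqueue(81): size=5
6. enqueue(71): size=6
7. enqueue(14): size=6=cap → OVERFLOW (fail)
8. enqueue(40): size=6=cap → OVERFLOW (fail)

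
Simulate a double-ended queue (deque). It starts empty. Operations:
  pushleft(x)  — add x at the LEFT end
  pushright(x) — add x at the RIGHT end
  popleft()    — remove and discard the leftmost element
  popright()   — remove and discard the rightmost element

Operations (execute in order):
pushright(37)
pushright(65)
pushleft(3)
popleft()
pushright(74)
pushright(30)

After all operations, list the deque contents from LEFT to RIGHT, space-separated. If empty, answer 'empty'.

Answer: 37 65 74 30

Derivation:
pushright(37): [37]
pushright(65): [37, 65]
pushleft(3): [3, 37, 65]
popleft(): [37, 65]
pushright(74): [37, 65, 74]
pushright(30): [37, 65, 74, 30]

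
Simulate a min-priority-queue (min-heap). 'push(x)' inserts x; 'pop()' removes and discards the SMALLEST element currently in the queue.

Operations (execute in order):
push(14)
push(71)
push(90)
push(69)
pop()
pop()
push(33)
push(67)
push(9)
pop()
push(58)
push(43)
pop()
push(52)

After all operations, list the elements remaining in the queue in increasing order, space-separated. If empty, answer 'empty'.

Answer: 43 52 58 67 71 90

Derivation:
push(14): heap contents = [14]
push(71): heap contents = [14, 71]
push(90): heap contents = [14, 71, 90]
push(69): heap contents = [14, 69, 71, 90]
pop() → 14: heap contents = [69, 71, 90]
pop() → 69: heap contents = [71, 90]
push(33): heap contents = [33, 71, 90]
push(67): heap contents = [33, 67, 71, 90]
push(9): heap contents = [9, 33, 67, 71, 90]
pop() → 9: heap contents = [33, 67, 71, 90]
push(58): heap contents = [33, 58, 67, 71, 90]
push(43): heap contents = [33, 43, 58, 67, 71, 90]
pop() → 33: heap contents = [43, 58, 67, 71, 90]
push(52): heap contents = [43, 52, 58, 67, 71, 90]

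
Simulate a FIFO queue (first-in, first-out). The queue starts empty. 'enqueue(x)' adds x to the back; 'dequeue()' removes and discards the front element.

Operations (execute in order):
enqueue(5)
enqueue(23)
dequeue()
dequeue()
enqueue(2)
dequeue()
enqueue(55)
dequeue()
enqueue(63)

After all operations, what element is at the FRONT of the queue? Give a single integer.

enqueue(5): queue = [5]
enqueue(23): queue = [5, 23]
dequeue(): queue = [23]
dequeue(): queue = []
enqueue(2): queue = [2]
dequeue(): queue = []
enqueue(55): queue = [55]
dequeue(): queue = []
enqueue(63): queue = [63]

Answer: 63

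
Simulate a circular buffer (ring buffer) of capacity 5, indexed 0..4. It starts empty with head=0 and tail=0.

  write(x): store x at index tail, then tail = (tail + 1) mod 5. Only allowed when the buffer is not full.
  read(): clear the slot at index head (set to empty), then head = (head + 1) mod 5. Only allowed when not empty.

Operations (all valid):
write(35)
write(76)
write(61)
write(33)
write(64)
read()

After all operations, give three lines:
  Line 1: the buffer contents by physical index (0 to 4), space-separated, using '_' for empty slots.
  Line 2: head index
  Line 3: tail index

Answer: _ 76 61 33 64
1
0

Derivation:
write(35): buf=[35 _ _ _ _], head=0, tail=1, size=1
write(76): buf=[35 76 _ _ _], head=0, tail=2, size=2
write(61): buf=[35 76 61 _ _], head=0, tail=3, size=3
write(33): buf=[35 76 61 33 _], head=0, tail=4, size=4
write(64): buf=[35 76 61 33 64], head=0, tail=0, size=5
read(): buf=[_ 76 61 33 64], head=1, tail=0, size=4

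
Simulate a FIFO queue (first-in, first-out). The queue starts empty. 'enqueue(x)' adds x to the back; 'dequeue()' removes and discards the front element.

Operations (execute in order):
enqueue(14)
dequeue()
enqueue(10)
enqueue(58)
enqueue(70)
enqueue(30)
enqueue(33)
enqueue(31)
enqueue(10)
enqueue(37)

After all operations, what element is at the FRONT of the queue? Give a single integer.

Answer: 10

Derivation:
enqueue(14): queue = [14]
dequeue(): queue = []
enqueue(10): queue = [10]
enqueue(58): queue = [10, 58]
enqueue(70): queue = [10, 58, 70]
enqueue(30): queue = [10, 58, 70, 30]
enqueue(33): queue = [10, 58, 70, 30, 33]
enqueue(31): queue = [10, 58, 70, 30, 33, 31]
enqueue(10): queue = [10, 58, 70, 30, 33, 31, 10]
enqueue(37): queue = [10, 58, 70, 30, 33, 31, 10, 37]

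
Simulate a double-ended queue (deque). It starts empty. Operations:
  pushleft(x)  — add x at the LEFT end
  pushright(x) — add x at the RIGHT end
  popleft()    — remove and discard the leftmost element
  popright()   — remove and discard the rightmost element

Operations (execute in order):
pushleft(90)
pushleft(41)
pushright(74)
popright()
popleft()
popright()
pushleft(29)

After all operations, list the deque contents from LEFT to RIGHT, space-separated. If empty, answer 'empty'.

pushleft(90): [90]
pushleft(41): [41, 90]
pushright(74): [41, 90, 74]
popright(): [41, 90]
popleft(): [90]
popright(): []
pushleft(29): [29]

Answer: 29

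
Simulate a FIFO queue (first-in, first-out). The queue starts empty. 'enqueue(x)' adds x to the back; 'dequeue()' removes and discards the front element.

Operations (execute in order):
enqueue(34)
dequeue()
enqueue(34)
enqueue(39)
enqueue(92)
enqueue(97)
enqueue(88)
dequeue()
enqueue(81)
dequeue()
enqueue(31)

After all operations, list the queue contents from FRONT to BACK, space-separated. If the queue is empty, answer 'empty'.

enqueue(34): [34]
dequeue(): []
enqueue(34): [34]
enqueue(39): [34, 39]
enqueue(92): [34, 39, 92]
enqueue(97): [34, 39, 92, 97]
enqueue(88): [34, 39, 92, 97, 88]
dequeue(): [39, 92, 97, 88]
enqueue(81): [39, 92, 97, 88, 81]
dequeue(): [92, 97, 88, 81]
enqueue(31): [92, 97, 88, 81, 31]

Answer: 92 97 88 81 31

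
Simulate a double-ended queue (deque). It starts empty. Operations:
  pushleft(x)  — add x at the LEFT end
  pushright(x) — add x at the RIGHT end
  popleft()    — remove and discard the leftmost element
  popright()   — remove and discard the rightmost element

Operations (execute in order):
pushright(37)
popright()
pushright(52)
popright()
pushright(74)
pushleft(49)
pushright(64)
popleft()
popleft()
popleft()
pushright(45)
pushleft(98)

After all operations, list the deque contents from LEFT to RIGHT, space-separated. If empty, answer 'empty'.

Answer: 98 45

Derivation:
pushright(37): [37]
popright(): []
pushright(52): [52]
popright(): []
pushright(74): [74]
pushleft(49): [49, 74]
pushright(64): [49, 74, 64]
popleft(): [74, 64]
popleft(): [64]
popleft(): []
pushright(45): [45]
pushleft(98): [98, 45]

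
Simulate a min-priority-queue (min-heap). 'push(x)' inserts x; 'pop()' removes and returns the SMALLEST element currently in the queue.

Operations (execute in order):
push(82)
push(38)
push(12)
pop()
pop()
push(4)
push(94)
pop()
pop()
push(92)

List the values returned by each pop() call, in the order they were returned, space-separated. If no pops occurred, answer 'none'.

push(82): heap contents = [82]
push(38): heap contents = [38, 82]
push(12): heap contents = [12, 38, 82]
pop() → 12: heap contents = [38, 82]
pop() → 38: heap contents = [82]
push(4): heap contents = [4, 82]
push(94): heap contents = [4, 82, 94]
pop() → 4: heap contents = [82, 94]
pop() → 82: heap contents = [94]
push(92): heap contents = [92, 94]

Answer: 12 38 4 82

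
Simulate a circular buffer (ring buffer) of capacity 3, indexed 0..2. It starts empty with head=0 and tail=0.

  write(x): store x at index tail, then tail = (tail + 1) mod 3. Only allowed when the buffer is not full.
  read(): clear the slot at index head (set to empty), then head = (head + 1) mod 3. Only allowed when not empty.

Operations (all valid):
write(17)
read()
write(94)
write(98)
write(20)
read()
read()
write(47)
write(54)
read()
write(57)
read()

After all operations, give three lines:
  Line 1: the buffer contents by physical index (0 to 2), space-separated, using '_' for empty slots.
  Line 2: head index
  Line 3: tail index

write(17): buf=[17 _ _], head=0, tail=1, size=1
read(): buf=[_ _ _], head=1, tail=1, size=0
write(94): buf=[_ 94 _], head=1, tail=2, size=1
write(98): buf=[_ 94 98], head=1, tail=0, size=2
write(20): buf=[20 94 98], head=1, tail=1, size=3
read(): buf=[20 _ 98], head=2, tail=1, size=2
read(): buf=[20 _ _], head=0, tail=1, size=1
write(47): buf=[20 47 _], head=0, tail=2, size=2
write(54): buf=[20 47 54], head=0, tail=0, size=3
read(): buf=[_ 47 54], head=1, tail=0, size=2
write(57): buf=[57 47 54], head=1, tail=1, size=3
read(): buf=[57 _ 54], head=2, tail=1, size=2

Answer: 57 _ 54
2
1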